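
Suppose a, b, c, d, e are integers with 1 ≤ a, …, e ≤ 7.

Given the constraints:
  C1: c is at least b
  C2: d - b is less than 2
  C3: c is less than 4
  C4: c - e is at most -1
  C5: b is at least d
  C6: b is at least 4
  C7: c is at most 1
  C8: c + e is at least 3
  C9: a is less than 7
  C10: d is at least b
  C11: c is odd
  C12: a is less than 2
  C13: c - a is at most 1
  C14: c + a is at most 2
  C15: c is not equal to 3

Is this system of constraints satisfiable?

From constraints 1 and 6: c ≥ b and b ≥ 4, so c ≥ 4. From constraint 3: c ≤ 3. But 3 < 4, so no value of c works.

Unsatisfiable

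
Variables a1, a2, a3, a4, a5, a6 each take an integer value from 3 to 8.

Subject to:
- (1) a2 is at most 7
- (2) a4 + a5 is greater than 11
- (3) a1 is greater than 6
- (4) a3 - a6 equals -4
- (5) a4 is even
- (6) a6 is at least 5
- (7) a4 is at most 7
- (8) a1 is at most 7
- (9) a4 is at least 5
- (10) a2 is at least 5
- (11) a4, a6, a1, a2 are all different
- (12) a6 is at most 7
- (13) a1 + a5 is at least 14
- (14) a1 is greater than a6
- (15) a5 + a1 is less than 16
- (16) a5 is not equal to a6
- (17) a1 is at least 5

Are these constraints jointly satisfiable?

Constraints 1, 6, 7, 8, 9, 10, 12, and 17 confine each of a4, a6, a1, a2 to the 3 values {5, …, 7}.
Constraint 11 requires all 4 of them to be distinct, but only 3 values are available — impossible by the pigeonhole principle.

Unsatisfiable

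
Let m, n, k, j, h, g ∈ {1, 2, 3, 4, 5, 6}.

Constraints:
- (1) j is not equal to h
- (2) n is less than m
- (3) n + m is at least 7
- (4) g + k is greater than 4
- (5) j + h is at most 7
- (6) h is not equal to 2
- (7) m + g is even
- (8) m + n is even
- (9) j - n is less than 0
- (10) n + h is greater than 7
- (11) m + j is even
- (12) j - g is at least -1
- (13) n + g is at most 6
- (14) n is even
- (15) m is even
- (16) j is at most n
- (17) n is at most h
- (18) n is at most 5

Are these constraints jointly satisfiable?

Setting (m, n, k, j, h, g) = (6, 4, 4, 2, 4, 2) satisfies everything: constraint 3: n + m = 10; constraint 4: g + k = 6, and the others follow.

Satisfiable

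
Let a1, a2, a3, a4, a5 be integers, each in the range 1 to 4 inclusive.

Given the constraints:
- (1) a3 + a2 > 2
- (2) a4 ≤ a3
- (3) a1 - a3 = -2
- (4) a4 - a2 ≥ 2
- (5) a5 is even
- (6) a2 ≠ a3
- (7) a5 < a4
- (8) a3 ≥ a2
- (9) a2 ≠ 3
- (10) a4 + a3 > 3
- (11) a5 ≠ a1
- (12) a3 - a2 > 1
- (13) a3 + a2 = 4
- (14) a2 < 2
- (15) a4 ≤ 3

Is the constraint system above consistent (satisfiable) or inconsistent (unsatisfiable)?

Satisfiable

One satisfying assignment is a1 = 1, a2 = 1, a3 = 3, a4 = 3, a5 = 2.
For the less obvious constraints — constraint 1: a3 + a2 = 4; constraint 3: a1 - a3 = -2; constraint 4: a4 - a2 = 2 — and the others hold by inspection.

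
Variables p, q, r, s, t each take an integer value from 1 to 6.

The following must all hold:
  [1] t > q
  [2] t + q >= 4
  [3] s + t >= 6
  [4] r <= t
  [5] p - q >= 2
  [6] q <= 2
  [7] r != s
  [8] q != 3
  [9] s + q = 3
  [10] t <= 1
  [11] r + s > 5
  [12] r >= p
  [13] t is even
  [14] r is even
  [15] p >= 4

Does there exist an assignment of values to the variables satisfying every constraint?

Unsatisfiable

From constraints 12 and 15: r ≥ p and p ≥ 4, so r ≥ 4. From constraints 4 and 10: r ≤ t and t ≤ 1, so r ≤ 1. But 1 < 4, so no value of r works.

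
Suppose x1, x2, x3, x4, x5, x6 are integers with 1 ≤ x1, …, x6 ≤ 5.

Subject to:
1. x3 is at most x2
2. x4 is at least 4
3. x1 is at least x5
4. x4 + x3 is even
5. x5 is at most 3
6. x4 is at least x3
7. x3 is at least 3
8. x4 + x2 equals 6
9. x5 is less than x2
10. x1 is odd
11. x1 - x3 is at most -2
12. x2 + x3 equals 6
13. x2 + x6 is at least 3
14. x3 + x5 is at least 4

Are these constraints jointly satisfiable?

From constraint 2: x4 ≥ 4. From constraints 1 and 7: x2 ≥ x3 ≥ 3. Hence x4 + x2 ≥ 7. But constraint 8 requires x4 + x2 = 6, and 6 < 7. Contradiction.

Unsatisfiable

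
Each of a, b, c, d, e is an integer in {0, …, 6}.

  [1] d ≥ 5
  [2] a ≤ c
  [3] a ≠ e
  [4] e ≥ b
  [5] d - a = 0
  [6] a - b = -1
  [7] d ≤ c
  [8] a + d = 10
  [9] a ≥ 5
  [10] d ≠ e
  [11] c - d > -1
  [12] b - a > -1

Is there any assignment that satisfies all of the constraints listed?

Setting (a, b, c, d, e) = (5, 6, 6, 5, 6) satisfies everything: constraint 5: d - a = 0; constraint 6: a - b = -1; constraint 8: a + d = 10, and the others follow.

Satisfiable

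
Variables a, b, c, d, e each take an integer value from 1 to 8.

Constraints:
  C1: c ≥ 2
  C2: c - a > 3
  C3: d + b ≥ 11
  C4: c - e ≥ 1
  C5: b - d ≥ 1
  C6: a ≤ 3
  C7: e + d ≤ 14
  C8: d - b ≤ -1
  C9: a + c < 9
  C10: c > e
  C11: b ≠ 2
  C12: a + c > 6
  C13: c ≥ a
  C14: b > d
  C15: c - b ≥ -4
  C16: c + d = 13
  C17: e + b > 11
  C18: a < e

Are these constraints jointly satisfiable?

Satisfiable

Setting (a, b, c, d, e) = (1, 8, 7, 6, 5) satisfies everything: constraint 2: c - a = 6; constraint 3: d + b = 14; constraint 4: c - e = 2, and the others follow.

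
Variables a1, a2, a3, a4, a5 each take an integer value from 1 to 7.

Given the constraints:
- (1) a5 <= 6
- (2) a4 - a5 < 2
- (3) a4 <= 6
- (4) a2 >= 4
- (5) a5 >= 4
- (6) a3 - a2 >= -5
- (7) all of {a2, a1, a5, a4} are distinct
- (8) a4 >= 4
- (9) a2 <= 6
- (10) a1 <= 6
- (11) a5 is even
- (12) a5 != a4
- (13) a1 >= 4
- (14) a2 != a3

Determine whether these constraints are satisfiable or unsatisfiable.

Unsatisfiable

Constraints 1, 3, 4, 5, 8, 9, 10, and 13 confine each of a2, a1, a5, a4 to the 3 values {4, …, 6}.
Constraint 7 requires all 4 of them to be distinct, but only 3 values are available — impossible by the pigeonhole principle.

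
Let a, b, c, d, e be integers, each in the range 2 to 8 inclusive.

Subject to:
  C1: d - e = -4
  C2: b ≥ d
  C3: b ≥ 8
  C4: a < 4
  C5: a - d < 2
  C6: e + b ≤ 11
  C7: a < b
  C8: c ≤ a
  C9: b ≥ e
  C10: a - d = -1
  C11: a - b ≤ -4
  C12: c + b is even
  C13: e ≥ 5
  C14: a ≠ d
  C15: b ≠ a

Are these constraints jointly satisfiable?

Unsatisfiable

From constraint 13: e ≥ 5. From constraint 3: b ≥ 8. Hence e + b ≥ 13. But constraint 6 requires e + b ≤ 11, and 11 < 13. Contradiction.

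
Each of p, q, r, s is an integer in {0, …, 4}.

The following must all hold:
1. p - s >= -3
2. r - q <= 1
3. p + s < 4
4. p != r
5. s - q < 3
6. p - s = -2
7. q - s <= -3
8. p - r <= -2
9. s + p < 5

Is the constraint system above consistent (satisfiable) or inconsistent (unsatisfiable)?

Unsatisfiable

Constraints 1, 2, 7, and 8 give s − q ≥ 3, q − r ≥ -1, r − p ≥ 2, p − s ≥ -3.
Adding all 4 inequalities: the left sides telescope to 0, and the right sides sum to 3 + (-1) + 2 + (-3) = 1. So 0 ≥ 1, which is false.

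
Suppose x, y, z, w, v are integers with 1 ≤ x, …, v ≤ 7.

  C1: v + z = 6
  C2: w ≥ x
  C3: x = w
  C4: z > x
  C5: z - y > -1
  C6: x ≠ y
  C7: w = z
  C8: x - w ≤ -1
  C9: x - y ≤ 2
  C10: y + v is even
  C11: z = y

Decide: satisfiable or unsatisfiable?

Unsatisfiable

From constraints 3, 7, and 11, x = w = z = y, so x = y. But constraint 6 says x ≠ y. Contradiction.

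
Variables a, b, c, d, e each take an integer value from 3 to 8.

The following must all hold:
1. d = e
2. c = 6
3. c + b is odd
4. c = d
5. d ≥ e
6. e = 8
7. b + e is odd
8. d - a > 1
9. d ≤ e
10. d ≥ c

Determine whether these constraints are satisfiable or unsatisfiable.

Unsatisfiable

Constraint 2 fixes c = 6 and constraint 6 fixes e = 8. Constraints 1 and 4 give c = d = e, so c = e. But 6 ≠ 8 — contradiction.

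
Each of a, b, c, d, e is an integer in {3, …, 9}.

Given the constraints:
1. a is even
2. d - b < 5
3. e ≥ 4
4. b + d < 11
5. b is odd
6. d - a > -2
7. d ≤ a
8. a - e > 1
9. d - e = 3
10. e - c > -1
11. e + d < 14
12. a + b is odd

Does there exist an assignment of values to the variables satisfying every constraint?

Satisfiable

Setting (a, b, c, d, e) = (8, 3, 3, 7, 4) satisfies everything: constraint 2: d - b = 4; constraint 4: b + d = 10, and the others follow.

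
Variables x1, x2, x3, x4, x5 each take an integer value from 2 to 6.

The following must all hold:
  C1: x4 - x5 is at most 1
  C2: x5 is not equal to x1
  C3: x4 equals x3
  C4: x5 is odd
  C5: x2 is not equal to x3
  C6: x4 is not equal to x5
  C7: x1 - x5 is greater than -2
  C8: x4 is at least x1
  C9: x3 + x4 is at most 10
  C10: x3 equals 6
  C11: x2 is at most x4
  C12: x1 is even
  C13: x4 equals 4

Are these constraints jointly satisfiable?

Constraint 13 fixes x4 = 4 and constraint 10 fixes x3 = 6, but constraint 3 requires x4 = x3. Since 4 ≠ 6, contradiction.

Unsatisfiable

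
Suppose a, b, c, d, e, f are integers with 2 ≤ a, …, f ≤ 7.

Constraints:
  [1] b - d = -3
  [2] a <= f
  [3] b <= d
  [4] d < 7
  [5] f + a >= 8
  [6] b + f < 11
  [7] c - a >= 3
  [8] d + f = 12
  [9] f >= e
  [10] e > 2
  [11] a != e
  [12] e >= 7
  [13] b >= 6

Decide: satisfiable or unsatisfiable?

Unsatisfiable

From constraints 3 and 13: d ≥ b ≥ 6. From constraints 9 and 12: f ≥ e ≥ 7. Hence d + f ≥ 13. But constraint 8 requires d + f = 12, and 12 < 13. Contradiction.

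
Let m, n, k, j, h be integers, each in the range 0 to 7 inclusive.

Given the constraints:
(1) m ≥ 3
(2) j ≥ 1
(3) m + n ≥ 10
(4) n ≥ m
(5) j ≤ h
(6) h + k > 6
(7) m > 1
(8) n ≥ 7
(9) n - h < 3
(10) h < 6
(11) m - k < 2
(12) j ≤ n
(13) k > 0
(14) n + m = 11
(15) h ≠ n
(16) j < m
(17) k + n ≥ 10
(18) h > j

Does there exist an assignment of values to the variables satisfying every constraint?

Satisfiable

The assignment m = 4, n = 7, k = 3, j = 3, h = 5 works:
  constraint 3 holds since m + n = 11.
  constraint 6 holds since h + k = 8.
  constraint 9 holds since n - h = 2.
The rest check out directly.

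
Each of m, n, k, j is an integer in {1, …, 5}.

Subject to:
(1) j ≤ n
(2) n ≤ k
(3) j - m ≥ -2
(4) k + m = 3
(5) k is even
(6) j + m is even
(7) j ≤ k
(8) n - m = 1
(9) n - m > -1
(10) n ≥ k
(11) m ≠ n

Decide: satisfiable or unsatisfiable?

The assignment m = 1, n = 2, k = 2, j = 1 works:
  constraint 3 holds since j - m = 0.
  constraint 4 holds since k + m = 3.
The rest check out directly.

Satisfiable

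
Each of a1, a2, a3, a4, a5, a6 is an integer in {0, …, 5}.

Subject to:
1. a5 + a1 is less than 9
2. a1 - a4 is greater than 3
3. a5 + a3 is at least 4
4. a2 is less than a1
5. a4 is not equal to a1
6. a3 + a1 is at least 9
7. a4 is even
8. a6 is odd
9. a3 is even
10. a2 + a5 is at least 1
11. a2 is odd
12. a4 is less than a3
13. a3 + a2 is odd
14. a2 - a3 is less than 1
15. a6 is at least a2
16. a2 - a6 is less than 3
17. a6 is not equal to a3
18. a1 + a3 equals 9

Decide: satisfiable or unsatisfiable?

One satisfying assignment is a1 = 5, a2 = 3, a3 = 4, a4 = 0, a5 = 1, a6 = 3.
For the less obvious constraints — constraint 1: a5 + a1 = 6; constraint 2: a1 - a4 = 5 — and the others hold by inspection.

Satisfiable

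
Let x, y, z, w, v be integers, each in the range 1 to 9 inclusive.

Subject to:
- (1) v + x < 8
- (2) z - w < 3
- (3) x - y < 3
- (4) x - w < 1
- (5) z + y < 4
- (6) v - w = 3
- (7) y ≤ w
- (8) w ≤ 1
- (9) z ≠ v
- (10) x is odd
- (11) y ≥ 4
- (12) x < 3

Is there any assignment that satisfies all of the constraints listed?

From constraint 11: y ≥ 4. From constraints 7 and 8: y ≤ w and w ≤ 1, so y ≤ 1. But 1 < 4, so no value of y works.

Unsatisfiable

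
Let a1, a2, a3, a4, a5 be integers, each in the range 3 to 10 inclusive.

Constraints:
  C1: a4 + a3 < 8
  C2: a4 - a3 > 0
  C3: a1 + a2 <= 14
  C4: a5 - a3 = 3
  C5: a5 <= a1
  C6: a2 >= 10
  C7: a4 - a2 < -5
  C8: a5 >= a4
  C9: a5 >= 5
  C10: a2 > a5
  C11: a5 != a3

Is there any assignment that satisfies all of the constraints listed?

From constraints 5 and 9: a1 ≥ a5 ≥ 5. From constraint 6: a2 ≥ 10. Hence a1 + a2 ≥ 15. But constraint 3 requires a1 + a2 ≤ 14, and 14 < 15. Contradiction.

Unsatisfiable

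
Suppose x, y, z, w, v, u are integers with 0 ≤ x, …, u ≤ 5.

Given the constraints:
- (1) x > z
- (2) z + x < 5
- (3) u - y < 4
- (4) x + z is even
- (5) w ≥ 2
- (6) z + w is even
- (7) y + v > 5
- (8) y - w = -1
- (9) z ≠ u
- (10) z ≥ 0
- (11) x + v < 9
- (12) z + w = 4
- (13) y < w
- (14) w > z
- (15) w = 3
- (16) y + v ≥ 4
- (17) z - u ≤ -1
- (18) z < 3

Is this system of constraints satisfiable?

Satisfiable

One satisfying assignment is x = 3, y = 2, z = 1, w = 3, v = 5, u = 3.
For the less obvious constraints — constraint 2: z + x = 4; constraint 3: u - y = 1; constraint 7: y + v = 7 — and the others hold by inspection.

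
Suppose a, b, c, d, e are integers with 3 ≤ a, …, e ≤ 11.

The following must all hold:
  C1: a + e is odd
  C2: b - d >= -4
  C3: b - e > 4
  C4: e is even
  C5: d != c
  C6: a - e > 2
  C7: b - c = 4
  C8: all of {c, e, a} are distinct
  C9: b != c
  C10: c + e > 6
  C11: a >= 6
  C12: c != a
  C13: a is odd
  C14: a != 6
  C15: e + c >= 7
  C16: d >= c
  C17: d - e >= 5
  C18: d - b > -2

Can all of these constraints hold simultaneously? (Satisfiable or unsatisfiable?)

Satisfiable

Try a = 9, b = 9, c = 5, d = 10, e = 4.
Check constraint 2: b - d = -1; constraint 3: b - e = 5; constraint 6: a - e = 5. The remaining constraints are straightforward to verify.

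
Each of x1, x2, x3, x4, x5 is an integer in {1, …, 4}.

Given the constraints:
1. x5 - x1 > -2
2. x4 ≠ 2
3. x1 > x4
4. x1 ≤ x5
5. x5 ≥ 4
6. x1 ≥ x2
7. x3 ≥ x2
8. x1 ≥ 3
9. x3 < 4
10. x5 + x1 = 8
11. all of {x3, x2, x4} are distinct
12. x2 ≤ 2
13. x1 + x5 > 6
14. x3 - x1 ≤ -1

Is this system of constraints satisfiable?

Satisfiable

Try x1 = 4, x2 = 1, x3 = 2, x4 = 3, x5 = 4.
Check constraint 1: x5 - x1 = 0; constraint 10: x5 + x1 = 8. The remaining constraints are straightforward to verify.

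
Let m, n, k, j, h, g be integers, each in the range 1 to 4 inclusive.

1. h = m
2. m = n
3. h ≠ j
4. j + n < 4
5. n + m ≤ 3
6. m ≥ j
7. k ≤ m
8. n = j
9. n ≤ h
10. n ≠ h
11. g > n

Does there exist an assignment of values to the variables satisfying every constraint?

From constraints 1, 2, and 8, h = m = n = j, so h = j. But constraint 3 says h ≠ j. Contradiction.

Unsatisfiable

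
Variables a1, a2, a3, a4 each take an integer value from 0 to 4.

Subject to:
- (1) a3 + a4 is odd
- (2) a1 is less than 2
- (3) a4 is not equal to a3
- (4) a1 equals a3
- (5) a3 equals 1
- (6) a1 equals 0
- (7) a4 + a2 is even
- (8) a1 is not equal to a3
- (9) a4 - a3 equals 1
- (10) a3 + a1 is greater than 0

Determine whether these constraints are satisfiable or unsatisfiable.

Unsatisfiable

Constraint 6 fixes a1 = 0 and constraint 5 fixes a3 = 1, but constraint 4 requires a1 = a3. Since 0 ≠ 1, contradiction.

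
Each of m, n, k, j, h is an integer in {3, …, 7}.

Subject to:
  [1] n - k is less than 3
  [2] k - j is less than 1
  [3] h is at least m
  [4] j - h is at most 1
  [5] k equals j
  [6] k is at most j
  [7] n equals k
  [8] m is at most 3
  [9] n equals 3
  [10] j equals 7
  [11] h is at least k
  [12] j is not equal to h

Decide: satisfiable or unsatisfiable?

Unsatisfiable

Constraint 9 fixes n = 3 and constraint 10 fixes j = 7. Constraints 5 and 7 give n = k = j, so n = j. But 3 ≠ 7 — contradiction.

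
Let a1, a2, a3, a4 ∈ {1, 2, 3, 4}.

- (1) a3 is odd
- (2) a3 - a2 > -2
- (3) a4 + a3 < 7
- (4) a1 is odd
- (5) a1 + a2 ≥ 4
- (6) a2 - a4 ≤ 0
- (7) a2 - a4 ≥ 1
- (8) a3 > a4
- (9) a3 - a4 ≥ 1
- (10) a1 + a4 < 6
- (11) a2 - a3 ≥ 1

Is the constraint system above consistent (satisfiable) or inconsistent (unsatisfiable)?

Unsatisfiable

Constraints 6, 9, and 11 give a4 − a2 ≥ 0, a2 − a3 ≥ 1, a3 − a4 ≥ 1.
Adding all 3 inequalities: the left sides telescope to 0, and the right sides sum to 0 + 1 + 1 = 2. So 0 ≥ 2, which is false.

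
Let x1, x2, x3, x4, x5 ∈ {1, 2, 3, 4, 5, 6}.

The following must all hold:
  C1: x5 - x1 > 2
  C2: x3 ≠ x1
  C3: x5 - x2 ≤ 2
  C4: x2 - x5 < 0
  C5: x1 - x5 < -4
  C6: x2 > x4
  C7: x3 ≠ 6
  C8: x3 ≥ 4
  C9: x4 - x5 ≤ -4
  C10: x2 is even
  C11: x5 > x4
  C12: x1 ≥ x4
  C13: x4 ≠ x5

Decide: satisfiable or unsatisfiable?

Satisfiable

One satisfying assignment is x1 = 1, x2 = 4, x3 = 4, x4 = 1, x5 = 6.
For the less obvious constraints — constraint 1: x5 - x1 = 5; constraint 3: x5 - x2 = 2 — and the others hold by inspection.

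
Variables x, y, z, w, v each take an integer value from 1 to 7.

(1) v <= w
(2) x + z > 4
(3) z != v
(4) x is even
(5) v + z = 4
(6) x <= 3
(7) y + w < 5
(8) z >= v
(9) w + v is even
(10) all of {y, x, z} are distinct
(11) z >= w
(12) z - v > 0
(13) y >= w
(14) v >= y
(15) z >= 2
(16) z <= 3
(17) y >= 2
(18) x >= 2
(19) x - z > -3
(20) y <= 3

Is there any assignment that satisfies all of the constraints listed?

Unsatisfiable

Constraints 6, 15, 16, 17, 18, and 20 confine each of y, x, z to the 2 values {2, 3}.
Constraint 10 requires all 3 of them to be distinct, but only 2 values are available — impossible by the pigeonhole principle.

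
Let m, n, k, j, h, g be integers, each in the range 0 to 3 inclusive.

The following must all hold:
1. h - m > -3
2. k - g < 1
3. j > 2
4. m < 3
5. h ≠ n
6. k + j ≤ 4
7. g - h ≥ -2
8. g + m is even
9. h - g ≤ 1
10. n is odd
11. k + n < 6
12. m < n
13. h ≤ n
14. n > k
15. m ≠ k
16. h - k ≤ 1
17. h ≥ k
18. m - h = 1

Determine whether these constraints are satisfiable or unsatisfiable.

One satisfying assignment is m = 1, n = 3, k = 0, j = 3, h = 0, g = 1.
For the less obvious constraints — constraint 1: h - m = -1; constraint 2: k - g = -1; constraint 6: k + j = 3 — and the others hold by inspection.

Satisfiable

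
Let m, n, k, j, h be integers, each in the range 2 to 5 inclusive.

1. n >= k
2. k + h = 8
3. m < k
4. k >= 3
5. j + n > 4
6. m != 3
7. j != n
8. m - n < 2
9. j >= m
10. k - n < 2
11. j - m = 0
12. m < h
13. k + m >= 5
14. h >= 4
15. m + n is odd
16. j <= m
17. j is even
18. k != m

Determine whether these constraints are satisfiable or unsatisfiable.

Satisfiable

One satisfying assignment is m = 2, n = 3, k = 3, j = 2, h = 5.
For the less obvious constraints — constraint 2: k + h = 8; constraint 5: j + n = 5 — and the others hold by inspection.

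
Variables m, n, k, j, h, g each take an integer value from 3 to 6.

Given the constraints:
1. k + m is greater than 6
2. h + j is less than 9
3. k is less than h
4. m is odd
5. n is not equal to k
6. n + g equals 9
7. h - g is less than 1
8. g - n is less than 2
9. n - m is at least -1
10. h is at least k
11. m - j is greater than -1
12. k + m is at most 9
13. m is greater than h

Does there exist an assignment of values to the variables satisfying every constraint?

Try m = 5, n = 4, k = 3, j = 4, h = 4, g = 5.
Check constraint 1: k + m = 8; constraint 2: h + j = 8. The remaining constraints are straightforward to verify.

Satisfiable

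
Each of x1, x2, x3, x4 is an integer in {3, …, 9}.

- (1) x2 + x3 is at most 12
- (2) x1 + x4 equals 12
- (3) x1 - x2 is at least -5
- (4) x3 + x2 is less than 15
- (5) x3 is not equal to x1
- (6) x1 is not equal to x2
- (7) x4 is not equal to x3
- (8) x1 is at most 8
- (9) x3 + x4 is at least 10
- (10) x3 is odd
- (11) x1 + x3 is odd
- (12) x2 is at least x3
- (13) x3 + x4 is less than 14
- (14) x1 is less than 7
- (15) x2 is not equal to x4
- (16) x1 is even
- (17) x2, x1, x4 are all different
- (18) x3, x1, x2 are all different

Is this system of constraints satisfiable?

One satisfying assignment is x1 = 4, x2 = 9, x3 = 3, x4 = 8.
For the less obvious constraints — constraint 1: x2 + x3 = 12; constraint 2: x1 + x4 = 12; constraint 3: x1 - x2 = -5 — and the others hold by inspection.

Satisfiable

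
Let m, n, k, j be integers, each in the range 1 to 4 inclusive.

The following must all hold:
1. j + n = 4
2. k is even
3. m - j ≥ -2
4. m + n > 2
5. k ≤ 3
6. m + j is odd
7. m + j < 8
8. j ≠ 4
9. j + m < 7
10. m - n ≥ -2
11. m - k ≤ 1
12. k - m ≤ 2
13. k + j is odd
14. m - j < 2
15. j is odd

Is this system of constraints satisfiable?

Satisfiable

The assignment m = 2, n = 1, k = 2, j = 3 works:
  constraint 1 holds since j + n = 4.
  constraint 3 holds since m - j = -1.
  constraint 4 holds since m + n = 3.
The rest check out directly.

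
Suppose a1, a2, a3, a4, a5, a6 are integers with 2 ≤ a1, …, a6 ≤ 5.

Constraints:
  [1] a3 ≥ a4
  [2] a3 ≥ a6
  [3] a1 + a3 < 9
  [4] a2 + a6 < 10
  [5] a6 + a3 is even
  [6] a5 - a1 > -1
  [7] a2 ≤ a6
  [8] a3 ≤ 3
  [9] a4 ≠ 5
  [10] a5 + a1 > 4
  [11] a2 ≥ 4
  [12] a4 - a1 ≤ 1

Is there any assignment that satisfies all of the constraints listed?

Unsatisfiable

From constraints 7 and 11: a6 ≥ a2 and a2 ≥ 4, so a6 ≥ 4. From constraints 2 and 8: a6 ≤ a3 and a3 ≤ 3, so a6 ≤ 3. But 3 < 4, so no value of a6 works.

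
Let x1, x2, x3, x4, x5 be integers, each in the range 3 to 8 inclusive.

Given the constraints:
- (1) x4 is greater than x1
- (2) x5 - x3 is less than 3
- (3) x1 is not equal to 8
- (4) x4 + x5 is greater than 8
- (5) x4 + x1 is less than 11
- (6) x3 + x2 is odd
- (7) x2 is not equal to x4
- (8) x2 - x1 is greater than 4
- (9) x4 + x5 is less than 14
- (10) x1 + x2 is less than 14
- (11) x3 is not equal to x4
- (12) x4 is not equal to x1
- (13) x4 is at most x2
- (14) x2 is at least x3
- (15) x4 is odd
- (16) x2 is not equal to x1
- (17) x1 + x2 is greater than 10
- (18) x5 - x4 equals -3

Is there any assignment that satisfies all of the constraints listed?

Try x1 = 3, x2 = 8, x3 = 3, x4 = 7, x5 = 4.
Check constraint 2: x5 - x3 = 1; constraint 4: x4 + x5 = 11. The remaining constraints are straightforward to verify.

Satisfiable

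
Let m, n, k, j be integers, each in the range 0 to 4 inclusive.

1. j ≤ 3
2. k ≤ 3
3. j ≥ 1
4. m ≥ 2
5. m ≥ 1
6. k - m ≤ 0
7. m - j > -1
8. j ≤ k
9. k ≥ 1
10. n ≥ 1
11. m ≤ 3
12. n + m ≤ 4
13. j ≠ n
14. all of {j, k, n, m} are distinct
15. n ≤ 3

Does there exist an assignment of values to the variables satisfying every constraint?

Constraints 1, 2, 3, 5, 9, 10, 11, and 15 confine each of j, k, n, m to the 3 values {1, …, 3}.
Constraint 14 requires all 4 of them to be distinct, but only 3 values are available — impossible by the pigeonhole principle.

Unsatisfiable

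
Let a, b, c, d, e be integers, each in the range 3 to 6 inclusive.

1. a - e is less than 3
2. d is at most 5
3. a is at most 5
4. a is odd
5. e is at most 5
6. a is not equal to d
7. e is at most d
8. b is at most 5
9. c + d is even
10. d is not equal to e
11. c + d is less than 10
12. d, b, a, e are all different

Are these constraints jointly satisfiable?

Unsatisfiable

Constraints 2, 3, 5, and 8 confine each of d, b, a, e to the 3 values {3, …, 5} (the domain already gives each ≥ 3).
Constraint 12 requires all 4 of them to be distinct, but only 3 values are available — impossible by the pigeonhole principle.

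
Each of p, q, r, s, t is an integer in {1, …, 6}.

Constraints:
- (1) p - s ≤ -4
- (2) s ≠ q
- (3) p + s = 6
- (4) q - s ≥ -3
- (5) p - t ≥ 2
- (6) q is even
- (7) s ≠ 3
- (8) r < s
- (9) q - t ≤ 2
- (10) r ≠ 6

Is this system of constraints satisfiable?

Unsatisfiable

Constraints 1, 4, 5, and 9 give t − q ≥ -2, q − s ≥ -3, s − p ≥ 4, p − t ≥ 2.
Adding all 4 inequalities: the left sides telescope to 0, and the right sides sum to (-2) + (-3) + 4 + 2 = 1. So 0 ≥ 1, which is false.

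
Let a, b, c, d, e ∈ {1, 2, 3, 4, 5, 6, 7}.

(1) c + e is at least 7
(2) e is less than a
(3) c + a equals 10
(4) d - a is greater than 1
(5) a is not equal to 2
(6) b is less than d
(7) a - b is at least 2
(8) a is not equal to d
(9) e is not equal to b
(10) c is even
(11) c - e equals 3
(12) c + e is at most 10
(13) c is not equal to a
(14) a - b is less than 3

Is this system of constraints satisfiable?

Take a = 4, b = 2, c = 6, d = 7, e = 3. Then constraint 1: c + e = 9; constraint 3: c + a = 10; constraint 4: d - a = 3, and every other listed constraint is also met.

Satisfiable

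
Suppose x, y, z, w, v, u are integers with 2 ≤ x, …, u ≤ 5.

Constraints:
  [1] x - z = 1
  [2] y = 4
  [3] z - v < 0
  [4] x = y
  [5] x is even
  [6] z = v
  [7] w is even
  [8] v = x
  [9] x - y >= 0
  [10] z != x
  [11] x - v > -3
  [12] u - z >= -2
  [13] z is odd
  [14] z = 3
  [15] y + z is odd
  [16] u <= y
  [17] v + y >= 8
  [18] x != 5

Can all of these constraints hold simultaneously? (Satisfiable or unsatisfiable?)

Constraint 14 fixes z = 3 and constraint 2 fixes y = 4. Constraints 4, 6, and 8 give z = v = x = y, so z = y. But 3 ≠ 4 — contradiction.

Unsatisfiable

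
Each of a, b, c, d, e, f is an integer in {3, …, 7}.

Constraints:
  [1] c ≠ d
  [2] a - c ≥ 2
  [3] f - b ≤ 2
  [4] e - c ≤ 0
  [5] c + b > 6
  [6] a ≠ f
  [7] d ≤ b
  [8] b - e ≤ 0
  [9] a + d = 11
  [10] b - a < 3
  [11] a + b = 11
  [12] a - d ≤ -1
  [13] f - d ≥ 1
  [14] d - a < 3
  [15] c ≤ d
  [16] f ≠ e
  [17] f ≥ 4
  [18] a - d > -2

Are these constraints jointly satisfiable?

Unsatisfiable

Constraints 2, 3, 4, 8, 12, and 13 give f − d ≥ 1, d − a ≥ 1, a − c ≥ 2, c − e ≥ 0, e − b ≥ 0, b − f ≥ -2.
Adding all 6 inequalities: the left sides telescope to 0, and the right sides sum to 1 + 1 + 2 + 0 + 0 + (-2) = 2. So 0 ≥ 2, which is false.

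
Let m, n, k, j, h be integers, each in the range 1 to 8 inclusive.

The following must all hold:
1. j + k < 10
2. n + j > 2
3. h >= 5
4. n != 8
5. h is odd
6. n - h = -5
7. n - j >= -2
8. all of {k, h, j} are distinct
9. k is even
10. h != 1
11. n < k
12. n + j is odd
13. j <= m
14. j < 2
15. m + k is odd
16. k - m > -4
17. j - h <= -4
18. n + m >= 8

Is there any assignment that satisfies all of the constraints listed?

Satisfiable

One satisfying assignment is m = 7, n = 2, k = 6, j = 1, h = 7.
For the less obvious constraints — constraint 1: j + k = 7; constraint 2: n + j = 3; constraint 6: n - h = -5 — and the others hold by inspection.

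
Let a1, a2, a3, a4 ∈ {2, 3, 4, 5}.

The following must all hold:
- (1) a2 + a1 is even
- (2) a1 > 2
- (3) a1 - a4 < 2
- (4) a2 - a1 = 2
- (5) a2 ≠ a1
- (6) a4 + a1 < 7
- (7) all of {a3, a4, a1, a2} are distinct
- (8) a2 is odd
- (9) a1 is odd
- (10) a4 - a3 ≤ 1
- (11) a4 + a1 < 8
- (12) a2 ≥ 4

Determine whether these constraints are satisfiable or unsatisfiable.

Satisfiable

One satisfying assignment is a1 = 3, a2 = 5, a3 = 4, a4 = 2.
For the less obvious constraints — constraint 3: a1 - a4 = 1; constraint 4: a2 - a1 = 2 — and the others hold by inspection.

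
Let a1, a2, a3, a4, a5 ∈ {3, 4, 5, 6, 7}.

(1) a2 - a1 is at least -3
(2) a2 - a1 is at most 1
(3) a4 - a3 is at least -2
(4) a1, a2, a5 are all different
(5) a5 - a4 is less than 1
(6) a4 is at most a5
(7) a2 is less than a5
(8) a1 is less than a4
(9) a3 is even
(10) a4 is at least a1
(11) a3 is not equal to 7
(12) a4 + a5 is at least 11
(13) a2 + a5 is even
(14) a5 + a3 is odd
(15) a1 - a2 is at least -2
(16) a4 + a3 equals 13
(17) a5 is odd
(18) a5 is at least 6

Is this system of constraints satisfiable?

Take a1 = 6, a2 = 5, a3 = 6, a4 = 7, a5 = 7. Then constraint 1: a2 - a1 = -1; constraint 2: a2 - a1 = -1; constraint 3: a4 - a3 = 1, and every other listed constraint is also met.

Satisfiable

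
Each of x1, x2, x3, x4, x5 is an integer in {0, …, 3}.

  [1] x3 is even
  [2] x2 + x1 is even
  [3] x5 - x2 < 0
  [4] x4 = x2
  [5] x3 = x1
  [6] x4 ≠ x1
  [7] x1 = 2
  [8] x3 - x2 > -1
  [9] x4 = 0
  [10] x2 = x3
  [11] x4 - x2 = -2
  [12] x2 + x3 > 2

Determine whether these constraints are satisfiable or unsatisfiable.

Constraint 9 fixes x4 = 0 and constraint 7 fixes x1 = 2. Constraints 4, 5, and 10 give x4 = x2 = x3 = x1, so x4 = x1. But 0 ≠ 2 — contradiction.

Unsatisfiable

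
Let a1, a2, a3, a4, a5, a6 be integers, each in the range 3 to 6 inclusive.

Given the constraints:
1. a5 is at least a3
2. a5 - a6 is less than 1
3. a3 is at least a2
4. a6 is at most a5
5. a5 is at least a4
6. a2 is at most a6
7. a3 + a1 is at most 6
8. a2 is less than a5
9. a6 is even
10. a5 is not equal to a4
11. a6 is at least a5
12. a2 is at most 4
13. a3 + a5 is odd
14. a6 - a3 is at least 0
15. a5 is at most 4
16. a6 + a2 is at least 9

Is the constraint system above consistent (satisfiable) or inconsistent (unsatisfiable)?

Unsatisfiable

From constraints 4 and 15: a6 ≤ a5 ≤ 4. From constraint 12: a2 ≤ 4. Hence a6 + a2 ≤ 8. But constraint 16 requires a6 + a2 ≥ 9, and 9 > 8. Contradiction.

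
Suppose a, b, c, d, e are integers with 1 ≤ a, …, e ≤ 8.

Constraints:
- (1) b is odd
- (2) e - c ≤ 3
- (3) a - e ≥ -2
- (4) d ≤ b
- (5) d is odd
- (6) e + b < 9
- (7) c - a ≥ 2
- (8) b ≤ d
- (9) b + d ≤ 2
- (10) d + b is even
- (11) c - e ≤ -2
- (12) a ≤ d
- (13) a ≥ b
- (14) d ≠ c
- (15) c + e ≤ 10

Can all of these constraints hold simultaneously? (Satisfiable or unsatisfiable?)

Unsatisfiable

Constraints 3, 7, and 11 give c − a ≥ 2, a − e ≥ -2, e − c ≥ 2.
Adding all 3 inequalities: the left sides telescope to 0, and the right sides sum to 2 + (-2) + 2 = 2. So 0 ≥ 2, which is false.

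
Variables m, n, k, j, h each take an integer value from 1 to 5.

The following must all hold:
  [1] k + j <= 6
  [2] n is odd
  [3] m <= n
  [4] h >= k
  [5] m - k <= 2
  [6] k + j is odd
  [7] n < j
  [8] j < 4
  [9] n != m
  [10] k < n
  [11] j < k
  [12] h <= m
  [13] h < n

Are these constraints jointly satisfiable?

Constraints 3, 4, 7, 11, and 12 give j < k, k ≤ h, h ≤ m, m ≤ n, n < j. Chaining: j < k ≤ h ≤ m ≤ n < j, which forces j < j — impossible.

Unsatisfiable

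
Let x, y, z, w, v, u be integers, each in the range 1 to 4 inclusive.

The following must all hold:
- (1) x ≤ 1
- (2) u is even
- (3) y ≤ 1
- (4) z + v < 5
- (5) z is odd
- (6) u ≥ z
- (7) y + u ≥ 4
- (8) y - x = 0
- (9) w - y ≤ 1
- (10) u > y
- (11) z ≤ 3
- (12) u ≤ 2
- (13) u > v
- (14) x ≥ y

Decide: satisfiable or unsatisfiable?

Unsatisfiable

From constraints 1 and 14: y ≤ x ≤ 1. From constraint 12: u ≤ 2. Hence y + u ≤ 3. But constraint 7 requires y + u ≥ 4, and 4 > 3. Contradiction.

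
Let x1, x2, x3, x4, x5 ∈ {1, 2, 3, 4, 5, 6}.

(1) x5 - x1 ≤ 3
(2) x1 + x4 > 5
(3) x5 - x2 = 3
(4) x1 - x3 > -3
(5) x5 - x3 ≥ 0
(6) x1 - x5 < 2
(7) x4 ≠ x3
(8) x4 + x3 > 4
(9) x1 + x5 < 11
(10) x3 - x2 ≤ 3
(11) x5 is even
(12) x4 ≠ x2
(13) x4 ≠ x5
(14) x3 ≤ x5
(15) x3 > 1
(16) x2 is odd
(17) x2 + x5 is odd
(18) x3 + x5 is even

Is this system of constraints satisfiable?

Satisfiable

One satisfying assignment is x1 = 4, x2 = 1, x3 = 4, x4 = 2, x5 = 4.
For the less obvious constraints — constraint 1: x5 - x1 = 0; constraint 2: x1 + x4 = 6 — and the others hold by inspection.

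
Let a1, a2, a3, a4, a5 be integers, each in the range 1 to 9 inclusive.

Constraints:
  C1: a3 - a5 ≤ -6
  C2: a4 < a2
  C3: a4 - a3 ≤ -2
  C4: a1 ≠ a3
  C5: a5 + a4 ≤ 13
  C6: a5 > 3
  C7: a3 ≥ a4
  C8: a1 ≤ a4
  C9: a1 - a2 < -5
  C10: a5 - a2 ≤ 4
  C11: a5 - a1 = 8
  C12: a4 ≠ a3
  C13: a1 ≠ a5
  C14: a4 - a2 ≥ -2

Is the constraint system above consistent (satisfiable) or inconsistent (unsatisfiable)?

Unsatisfiable

Constraints 1, 3, 10, and 14 give a2 − a5 ≥ -4, a5 − a3 ≥ 6, a3 − a4 ≥ 2, a4 − a2 ≥ -2.
Adding all 4 inequalities: the left sides telescope to 0, and the right sides sum to (-4) + 6 + 2 + (-2) = 2. So 0 ≥ 2, which is false.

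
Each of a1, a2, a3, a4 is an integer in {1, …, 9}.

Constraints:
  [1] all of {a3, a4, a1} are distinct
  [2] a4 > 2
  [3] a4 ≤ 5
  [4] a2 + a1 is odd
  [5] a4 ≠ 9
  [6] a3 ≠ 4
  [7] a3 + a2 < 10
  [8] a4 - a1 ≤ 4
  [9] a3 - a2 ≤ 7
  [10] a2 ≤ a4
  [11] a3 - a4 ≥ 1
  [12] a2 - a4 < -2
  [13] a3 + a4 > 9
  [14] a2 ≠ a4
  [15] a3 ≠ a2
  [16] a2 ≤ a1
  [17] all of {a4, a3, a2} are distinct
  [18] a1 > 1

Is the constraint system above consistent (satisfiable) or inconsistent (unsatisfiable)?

Satisfiable

One satisfying assignment is a1 = 3, a2 = 2, a3 = 7, a4 = 5.
For the less obvious constraints — constraint 7: a3 + a2 = 9; constraint 8: a4 - a1 = 2; constraint 9: a3 - a2 = 5 — and the others hold by inspection.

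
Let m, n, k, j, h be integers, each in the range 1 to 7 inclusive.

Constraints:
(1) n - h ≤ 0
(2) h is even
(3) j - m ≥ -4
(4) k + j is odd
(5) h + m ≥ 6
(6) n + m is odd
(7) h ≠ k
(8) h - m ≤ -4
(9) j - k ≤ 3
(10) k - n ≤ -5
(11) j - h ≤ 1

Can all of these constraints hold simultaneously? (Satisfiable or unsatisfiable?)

Constraints 1, 3, 8, 9, and 10 give n − k ≥ 5, k − j ≥ -3, j − m ≥ -4, m − h ≥ 4, h − n ≥ 0.
Adding all 5 inequalities: the left sides telescope to 0, and the right sides sum to 5 + (-3) + (-4) + 4 + 0 = 2. So 0 ≥ 2, which is false.

Unsatisfiable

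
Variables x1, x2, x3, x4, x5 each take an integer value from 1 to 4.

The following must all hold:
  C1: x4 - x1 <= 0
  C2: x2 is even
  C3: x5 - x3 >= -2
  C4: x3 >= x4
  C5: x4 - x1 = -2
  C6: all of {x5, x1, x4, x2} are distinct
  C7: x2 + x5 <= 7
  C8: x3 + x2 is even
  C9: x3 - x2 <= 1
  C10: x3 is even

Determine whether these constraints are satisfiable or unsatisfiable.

Try x1 = 3, x2 = 4, x3 = 2, x4 = 1, x5 = 2.
Check constraint 1: x4 - x1 = -2; constraint 3: x5 - x3 = 0; constraint 5: x4 - x1 = -2. The remaining constraints are straightforward to verify.

Satisfiable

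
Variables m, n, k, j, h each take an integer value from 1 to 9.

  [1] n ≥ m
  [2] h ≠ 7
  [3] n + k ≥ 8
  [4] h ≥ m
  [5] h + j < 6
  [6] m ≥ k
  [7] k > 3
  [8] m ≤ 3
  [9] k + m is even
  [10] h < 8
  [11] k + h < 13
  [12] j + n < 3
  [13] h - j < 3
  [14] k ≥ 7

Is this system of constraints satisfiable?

Unsatisfiable

From constraint 14: k ≥ 7. From constraints 6 and 8: k ≤ m and m ≤ 3, so k ≤ 3. But 3 < 7, so no value of k works.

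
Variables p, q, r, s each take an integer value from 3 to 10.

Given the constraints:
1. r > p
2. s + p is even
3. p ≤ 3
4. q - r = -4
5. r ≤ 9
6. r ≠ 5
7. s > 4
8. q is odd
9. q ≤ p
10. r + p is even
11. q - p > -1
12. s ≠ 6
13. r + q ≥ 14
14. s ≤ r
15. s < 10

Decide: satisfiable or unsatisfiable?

Unsatisfiable

From constraint 5: r ≤ 9. From constraints 3 and 9: q ≤ p ≤ 3. Hence r + q ≤ 12. But constraint 13 requires r + q ≥ 14, and 14 > 12. Contradiction.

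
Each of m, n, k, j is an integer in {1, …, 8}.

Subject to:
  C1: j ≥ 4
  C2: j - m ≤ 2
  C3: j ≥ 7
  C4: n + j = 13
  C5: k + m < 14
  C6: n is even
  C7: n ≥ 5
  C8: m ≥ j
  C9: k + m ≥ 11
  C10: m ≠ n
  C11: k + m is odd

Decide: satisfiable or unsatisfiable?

Setting (m, n, k, j) = (8, 6, 3, 7) satisfies everything: constraint 2: j - m = -1; constraint 4: n + j = 13; constraint 5: k + m = 11, and the others follow.

Satisfiable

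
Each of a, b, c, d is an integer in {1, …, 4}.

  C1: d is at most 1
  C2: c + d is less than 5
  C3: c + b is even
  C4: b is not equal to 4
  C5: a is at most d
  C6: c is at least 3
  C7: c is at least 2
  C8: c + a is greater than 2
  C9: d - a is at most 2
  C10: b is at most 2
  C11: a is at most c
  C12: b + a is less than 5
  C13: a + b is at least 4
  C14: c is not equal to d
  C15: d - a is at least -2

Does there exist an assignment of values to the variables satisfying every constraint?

From constraints 1 and 5: a ≤ d ≤ 1. From constraint 10: b ≤ 2. Hence a + b ≤ 3. But constraint 13 requires a + b ≥ 4, and 4 > 3. Contradiction.

Unsatisfiable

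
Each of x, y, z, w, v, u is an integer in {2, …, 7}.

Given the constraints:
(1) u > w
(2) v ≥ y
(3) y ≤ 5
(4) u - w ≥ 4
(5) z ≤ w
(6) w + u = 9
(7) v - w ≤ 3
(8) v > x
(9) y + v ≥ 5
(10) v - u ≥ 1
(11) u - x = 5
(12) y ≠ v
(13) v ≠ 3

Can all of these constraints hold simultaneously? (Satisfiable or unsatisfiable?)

Constraints 4, 7, and 10 give v − u ≥ 1, u − w ≥ 4, w − v ≥ -3.
Adding all 3 inequalities: the left sides telescope to 0, and the right sides sum to 1 + 4 + (-3) = 2. So 0 ≥ 2, which is false.

Unsatisfiable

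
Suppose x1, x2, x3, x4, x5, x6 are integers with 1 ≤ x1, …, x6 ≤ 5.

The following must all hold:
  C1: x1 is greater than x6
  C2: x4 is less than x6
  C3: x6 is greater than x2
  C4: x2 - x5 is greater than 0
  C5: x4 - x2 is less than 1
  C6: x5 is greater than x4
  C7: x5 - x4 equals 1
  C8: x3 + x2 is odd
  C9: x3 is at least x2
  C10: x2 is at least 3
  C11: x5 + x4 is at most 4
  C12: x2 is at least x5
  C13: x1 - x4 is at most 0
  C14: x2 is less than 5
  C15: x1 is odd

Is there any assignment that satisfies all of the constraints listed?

Constraints 1, 3, 4, 6, and 13 give x6 < x1, x1 ≤ x4, x4 < x5, x5 < x2, x2 < x6. Chaining: x6 < x1 ≤ x4 < x5 < x2 < x6, which forces x6 < x6 — impossible.

Unsatisfiable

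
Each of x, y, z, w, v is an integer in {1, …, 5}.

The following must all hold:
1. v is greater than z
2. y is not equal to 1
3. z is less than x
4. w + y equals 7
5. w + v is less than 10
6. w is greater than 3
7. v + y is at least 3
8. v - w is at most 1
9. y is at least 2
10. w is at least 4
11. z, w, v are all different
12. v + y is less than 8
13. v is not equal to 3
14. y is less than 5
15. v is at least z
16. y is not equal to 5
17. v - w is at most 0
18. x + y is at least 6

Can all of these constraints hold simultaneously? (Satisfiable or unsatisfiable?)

The assignment x = 5, y = 2, z = 3, w = 5, v = 4 works:
  constraint 4 holds since w + y = 7.
  constraint 5 holds since w + v = 9.
  constraint 7 holds since v + y = 6.
The rest check out directly.

Satisfiable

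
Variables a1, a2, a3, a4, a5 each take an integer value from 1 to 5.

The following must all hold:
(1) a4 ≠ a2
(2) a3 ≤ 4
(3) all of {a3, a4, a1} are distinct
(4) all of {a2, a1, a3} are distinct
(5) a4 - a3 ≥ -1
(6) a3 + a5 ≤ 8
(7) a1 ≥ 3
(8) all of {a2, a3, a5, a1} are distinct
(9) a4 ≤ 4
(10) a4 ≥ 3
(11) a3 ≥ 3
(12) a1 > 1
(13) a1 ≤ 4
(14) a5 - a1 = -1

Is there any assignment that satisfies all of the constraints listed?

Unsatisfiable

Constraints 2, 7, 9, 10, 11, and 13 confine each of a3, a4, a1 to the 2 values {3, 4}.
Constraint 3 requires all 3 of them to be distinct, but only 2 values are available — impossible by the pigeonhole principle.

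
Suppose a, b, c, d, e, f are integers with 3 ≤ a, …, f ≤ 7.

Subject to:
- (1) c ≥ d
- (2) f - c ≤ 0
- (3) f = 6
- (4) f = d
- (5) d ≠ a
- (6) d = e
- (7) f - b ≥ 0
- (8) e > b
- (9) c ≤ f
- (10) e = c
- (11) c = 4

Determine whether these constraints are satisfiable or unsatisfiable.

Unsatisfiable

Constraint 3 fixes f = 6 and constraint 11 fixes c = 4. Constraints 4, 6, and 10 give f = d = e = c, so f = c. But 6 ≠ 4 — contradiction.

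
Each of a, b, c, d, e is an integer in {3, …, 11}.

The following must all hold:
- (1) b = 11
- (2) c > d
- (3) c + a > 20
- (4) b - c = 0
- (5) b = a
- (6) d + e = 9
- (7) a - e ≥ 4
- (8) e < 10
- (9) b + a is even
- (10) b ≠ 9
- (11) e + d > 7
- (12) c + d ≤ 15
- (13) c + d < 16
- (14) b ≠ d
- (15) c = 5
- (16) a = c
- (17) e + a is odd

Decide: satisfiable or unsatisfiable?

Constraint 1 fixes b = 11 and constraint 15 fixes c = 5. Constraints 5 and 16 give b = a = c, so b = c. But 11 ≠ 5 — contradiction.

Unsatisfiable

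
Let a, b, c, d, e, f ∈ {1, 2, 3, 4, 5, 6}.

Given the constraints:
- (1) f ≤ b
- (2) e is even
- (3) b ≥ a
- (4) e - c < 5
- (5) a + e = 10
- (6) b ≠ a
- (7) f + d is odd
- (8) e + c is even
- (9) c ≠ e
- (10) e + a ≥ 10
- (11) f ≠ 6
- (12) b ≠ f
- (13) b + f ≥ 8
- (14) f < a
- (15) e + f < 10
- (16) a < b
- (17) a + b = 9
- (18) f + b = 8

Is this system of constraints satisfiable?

Satisfiable

One satisfying assignment is a = 4, b = 5, c = 4, d = 6, e = 6, f = 3.
For the less obvious constraints — constraint 4: e - c = 2; constraint 5: a + e = 10; constraint 10: e + a = 10 — and the others hold by inspection.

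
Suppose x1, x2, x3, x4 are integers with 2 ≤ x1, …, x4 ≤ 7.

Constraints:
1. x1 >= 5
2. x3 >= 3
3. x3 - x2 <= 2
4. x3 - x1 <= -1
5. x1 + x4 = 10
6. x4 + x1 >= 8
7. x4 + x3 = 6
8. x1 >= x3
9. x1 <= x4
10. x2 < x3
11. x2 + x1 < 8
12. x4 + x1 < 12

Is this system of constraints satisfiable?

Unsatisfiable

From constraints 1 and 9: x4 ≥ x1 ≥ 5. From constraint 2: x3 ≥ 3. Hence x4 + x3 ≥ 8. But constraint 7 requires x4 + x3 = 6, and 6 < 8. Contradiction.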